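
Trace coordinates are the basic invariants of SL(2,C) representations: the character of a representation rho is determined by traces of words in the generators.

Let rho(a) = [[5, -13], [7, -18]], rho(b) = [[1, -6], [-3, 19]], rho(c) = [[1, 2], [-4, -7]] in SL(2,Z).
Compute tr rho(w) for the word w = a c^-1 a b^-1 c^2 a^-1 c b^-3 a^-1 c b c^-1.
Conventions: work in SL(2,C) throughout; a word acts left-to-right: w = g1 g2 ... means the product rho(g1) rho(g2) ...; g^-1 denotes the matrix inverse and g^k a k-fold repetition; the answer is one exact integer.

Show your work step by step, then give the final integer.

-32456434650662

rho(a) = [[5, -13], [7, -18]]
... * rho(c^-1) = [[-7, -2], [4, 1]]  ->  [[-87, -23], [-121, -32]]
... * rho(a) = [[5, -13], [7, -18]]  ->  [[-596, 1545], [-829, 2149]]
... * rho(b^-1) = [[19, 6], [3, 1]]  ->  [[-6689, -2031], [-9304, -2825]]
... * rho(c) = [[1, 2], [-4, -7]]  ->  [[1435, 839], [1996, 1167]]
... * rho(c) = [[1, 2], [-4, -7]]  ->  [[-1921, -3003], [-2672, -4177]]
... * rho(a^-1) = [[-18, 13], [-7, 5]]  ->  [[55599, -39988], [77335, -55621]]
... * rho(c) = [[1, 2], [-4, -7]]  ->  [[215551, 391114], [299819, 544017]]
... * rho(b^-1) = [[19, 6], [3, 1]]  ->  [[5268811, 1684420], [7328612, 2342931]]
... * rho(b^-1) = [[19, 6], [3, 1]]  ->  [[105160669, 33297286], [146272421, 46314603]]
... * rho(b^-1) = [[19, 6], [3, 1]]  ->  [[2097944569, 664261300], [2918119808, 923949129]]
... * rho(a^-1) = [[-18, 13], [-7, 5]]  ->  [[-42412831342, 30594585897], [-58993800447, 42555303149]]
... * rho(c) = [[1, 2], [-4, -7]]  ->  [[-164791174930, -298987763963], [-229215013043, -415874722937]]
... * rho(b) = [[1, -6], [-3, 19]]  ->  [[732172116959, -4692020465717], [1018409155768, -6526329657545]]
... * rho(c^-1) = [[-7, -2], [4, 1]]  ->  [[-23893286681581, -6156364699635], [-33234182720556, -8563147969081]]
tr = -23893286681581 + -8563147969081 = -32456434650662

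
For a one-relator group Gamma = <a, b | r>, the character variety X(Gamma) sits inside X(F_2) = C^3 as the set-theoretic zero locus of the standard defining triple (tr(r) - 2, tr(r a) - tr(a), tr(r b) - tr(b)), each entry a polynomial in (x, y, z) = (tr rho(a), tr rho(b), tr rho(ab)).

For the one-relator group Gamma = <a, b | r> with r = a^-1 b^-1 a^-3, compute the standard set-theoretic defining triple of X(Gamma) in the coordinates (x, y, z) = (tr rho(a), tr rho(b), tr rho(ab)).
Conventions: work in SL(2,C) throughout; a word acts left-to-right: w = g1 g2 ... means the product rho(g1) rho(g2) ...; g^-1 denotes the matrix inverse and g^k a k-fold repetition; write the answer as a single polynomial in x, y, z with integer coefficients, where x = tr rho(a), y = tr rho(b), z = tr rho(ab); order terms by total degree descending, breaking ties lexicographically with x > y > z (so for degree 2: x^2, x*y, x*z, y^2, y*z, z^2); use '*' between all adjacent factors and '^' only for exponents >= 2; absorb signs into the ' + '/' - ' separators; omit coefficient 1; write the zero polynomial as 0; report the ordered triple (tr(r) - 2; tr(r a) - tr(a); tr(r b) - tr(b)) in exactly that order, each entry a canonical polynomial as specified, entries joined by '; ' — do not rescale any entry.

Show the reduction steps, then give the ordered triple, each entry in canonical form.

x^3*z - x^2*y - 2*x*z + y - 2; x^2*z - x*y - x - z; x^3*y*z - x^2*y^2 - x^2*z^2 - x*y*z + x^2 + y^2 + z^2 - y - 2

apply: trace(b^-1) = trace(b) = y
use: trace(b^-1 a) = trace(a) trace(b) - trace(a b)   [inverse elimination on b] = x*y - z
use: trace(b^-1 a^-1) = trace(b^-1) trace(a) - trace(b^-1 a)   [inverse elimination on a] = z
use: trace(a^-1 b^-1 a^-1) = trace(b^-1 a^-1) trace(a) - trace(b^-1)   [inverse elimination on a] = x*z - y
apply: trace(a^-2 b^-1 a^-1) = trace(a^-1 b^-1 a^-1) trace(a) - trace(a^-1 b^-1)   [inverse elimination on a] = x^2*z - x*y - z
trace(a^-1 b^-1 a^-3) = trace(a^-2 b^-1 a^-1) trace(a) - trace(a^-2 b^-1)   [inverse elimination on a] = x^3*z - x^2*y - 2*x*z + y
apply: trace(a^-2 b) = trace(a^-1 b) trace(a) - trace(a^-1 b a) = x^2*y - x*z - y
trace(a^-2 b a^-1) = trace(a^-2 b) trace(a) - trace(a^-2 b a) = x^3*y - x^2*z - 2*x*y + z
use: trace(b^2) = trace(b) trace(b) - trace(1) = y^2 - 2
trace(b^2 a) = trace(b) trace(a b) - trace(a) = y*z - x
use: trace(b a^-1 b) = trace(b^2) trace(a) - trace(b^2 a) = x*y^2 - y*z - x
apply: trace(b a b a) = trace(b a) trace(b a) - trace(1)   [split at repeated b] = z^2 - 2
apply: trace(b a^-1 b a) = trace(b a b) trace(a) - trace(b a b a) = x*y*z - x^2 - z^2 + 2
trace(b a^-1 b a^-1) = trace(b a^-1 b) trace(a) - trace(b a^-1 b a) = x^2*y^2 - 2*x*y*z + z^2 - 2
trace(a^-2 b a^-1 b) = trace(b a^-1 b a^-1) trace(a) - trace(b a^-1 b) = x^3*y^2 - 2*x^2*y*z - x*y^2 + x*z^2 + y*z - x
apply: trace(a^-2 b a^-1 b^-1) = trace(a^-2 b a^-1) trace(b) - trace(a^-2 b a^-1 b) = x^2*y*z - x*y^2 - x*z^2 + x
apply: trace(b a^-1 b^-1 a) = trace(a b a^-1) trace(b) - trace(a b a^-1 b) = -x*y*z + x^2 + y^2 + z^2 - 2
trace(a^-1 b a^-1 b^-1) = trace(b a^-1 b^-1) trace(a) - trace(b a^-1 b^-1 a) = x*y*z - y^2 - z^2 + 2
trace(a^-1 b^-1 a^-3 b) = trace(a^-2 b a^-1 b^-1) trace(a) - trace(a^-2 b a^-1 b^-1 a) = x^3*y*z - x^2*y^2 - x^2*z^2 - x*y*z + x^2 + y^2 + z^2 - 2
assemble the triple (trace(r) - 2; trace(r a) - x; trace(r b) - y)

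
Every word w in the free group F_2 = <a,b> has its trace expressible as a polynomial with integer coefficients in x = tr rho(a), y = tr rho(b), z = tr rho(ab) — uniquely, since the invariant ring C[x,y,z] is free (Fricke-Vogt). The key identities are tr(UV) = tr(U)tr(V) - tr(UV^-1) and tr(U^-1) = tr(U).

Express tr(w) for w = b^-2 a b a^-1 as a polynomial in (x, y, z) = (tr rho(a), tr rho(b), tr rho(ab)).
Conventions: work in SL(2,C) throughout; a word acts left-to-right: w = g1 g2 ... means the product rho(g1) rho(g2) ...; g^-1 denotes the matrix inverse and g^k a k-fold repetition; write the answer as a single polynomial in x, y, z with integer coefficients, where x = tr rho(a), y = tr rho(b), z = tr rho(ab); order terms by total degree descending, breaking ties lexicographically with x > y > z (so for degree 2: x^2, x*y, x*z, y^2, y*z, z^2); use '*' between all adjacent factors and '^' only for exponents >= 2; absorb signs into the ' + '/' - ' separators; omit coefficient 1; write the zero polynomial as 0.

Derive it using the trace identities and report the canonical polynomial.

so trace(b a b) = trace(b) * trace(a b) - trace(a) = y*z - x
so trace(b a b a) = trace(b a) * trace(b a) - trace(1) = z^2 - 2
reduce: trace(a b a^-1 b) = trace(b a b) * trace(a) - trace(b a b a) = x*y*z - x^2 - z^2 + 2
so trace(a b a^-1 b^-1) = trace(a b a^-1) * trace(b) - trace(a b a^-1 b) = -x*y*z + x^2 + y^2 + z^2 - 2
so trace(b^-2 a b a^-1) = trace(a b a^-1 b^-1) * trace(b) - trace(a b a^-1) = -x*y^2*z + x^2*y + y^3 + y*z^2 - 3*y

-x*y^2*z + x^2*y + y^3 + y*z^2 - 3*y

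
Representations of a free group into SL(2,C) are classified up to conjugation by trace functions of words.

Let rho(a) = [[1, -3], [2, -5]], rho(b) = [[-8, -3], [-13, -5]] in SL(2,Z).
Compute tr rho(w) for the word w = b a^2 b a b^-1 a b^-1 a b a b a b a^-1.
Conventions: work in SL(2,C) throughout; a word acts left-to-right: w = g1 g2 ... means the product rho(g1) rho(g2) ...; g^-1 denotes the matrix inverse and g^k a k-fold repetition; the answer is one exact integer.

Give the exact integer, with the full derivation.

rho(b) = [[-8, -3], [-13, -5]]
... * rho(a) = [[1, -3], [2, -5]]  ->  [[-14, 39], [-23, 64]]
... * rho(a) = [[1, -3], [2, -5]]  ->  [[64, -153], [105, -251]]
... * rho(b) = [[-8, -3], [-13, -5]]  ->  [[1477, 573], [2423, 940]]
... * rho(a) = [[1, -3], [2, -5]]  ->  [[2623, -7296], [4303, -11969]]
... * rho(b^-1) = [[-5, 3], [13, -8]]  ->  [[-107963, 66237], [-177112, 108661]]
... * rho(a) = [[1, -3], [2, -5]]  ->  [[24511, -7296], [40210, -11969]]
... * rho(b^-1) = [[-5, 3], [13, -8]]  ->  [[-217403, 131901], [-356647, 216382]]
... * rho(a) = [[1, -3], [2, -5]]  ->  [[46399, -7296], [76117, -11969]]
... * rho(b) = [[-8, -3], [-13, -5]]  ->  [[-276344, -102717], [-453339, -168506]]
... * rho(a) = [[1, -3], [2, -5]]  ->  [[-481778, 1342617], [-790351, 2202547]]
... * rho(b) = [[-8, -3], [-13, -5]]  ->  [[-13599797, -5267751], [-22310303, -8641682]]
... * rho(a) = [[1, -3], [2, -5]]  ->  [[-24135299, 67138146], [-39593667, 110139319]]
... * rho(b) = [[-8, -3], [-13, -5]]  ->  [[-679713506, -263284833], [-1115061811, -431915594]]
... * rho(a^-1) = [[-5, 3], [-2, 1]]  ->  [[3925137196, -2302425351], [6439140243, -3777101027]]
tr = 3925137196 + -3777101027 = 148036169

148036169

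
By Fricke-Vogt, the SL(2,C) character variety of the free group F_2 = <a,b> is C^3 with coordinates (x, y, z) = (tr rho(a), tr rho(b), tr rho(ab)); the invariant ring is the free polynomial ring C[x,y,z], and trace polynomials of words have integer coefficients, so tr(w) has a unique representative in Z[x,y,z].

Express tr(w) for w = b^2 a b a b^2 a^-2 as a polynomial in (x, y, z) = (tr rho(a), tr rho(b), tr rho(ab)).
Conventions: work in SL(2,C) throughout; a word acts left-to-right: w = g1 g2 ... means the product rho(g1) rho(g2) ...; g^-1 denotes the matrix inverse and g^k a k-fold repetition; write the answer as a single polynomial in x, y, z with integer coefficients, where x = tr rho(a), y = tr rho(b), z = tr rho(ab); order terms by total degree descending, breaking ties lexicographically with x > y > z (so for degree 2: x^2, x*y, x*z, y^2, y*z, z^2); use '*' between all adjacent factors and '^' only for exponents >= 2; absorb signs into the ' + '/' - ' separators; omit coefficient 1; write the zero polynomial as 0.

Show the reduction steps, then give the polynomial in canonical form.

x^2*y^3*z^2 - x^3*y^2*z - x*y^2*z^3 - x^2*y^3 - y^3*z^2 + 2*x*y^2*z + 2*x^2*y + y^3 + 2*y*z^2 - 3*y

trace(a b a b) = trace(b a) trace(b a) - trace(1)   [split at a repeated b] = z^2 - 2
trace(a b a) = trace(a) trace(b a) - trace(b)   [square of a] = x*z - y
trace(b a b a b) = trace(b) trace(a b a b) - trace(a b a)   [square of b] = y*z^2 - x*z - y
trace(b^2 a b a b) = trace(b) trace(b a b a b) - trace(b a b a)   [square of b] = y^2*z^2 - x*y*z - y^2 - z^2 + 2
trace(b^2 a b a b^2) = trace(b) trace(b^2 a b a b) - trace(b^2 a b a)   [square of b] = y^3*z^2 - x*y^2*z - y^3 - 2*y*z^2 + x*z + 3*y
trace(a b a b a b) = trace(b a b a) trace(b a) - trace(a b)   [split at a repeated b] = z^3 - 3*z
trace(b a b) = trace(b) trace(a b) - trace(a)   [square of b] = y*z - x
trace(a b a b a) = trace(a) trace(b a b a) - trace(b a b)   [square of a] = x*z^2 - y*z - x
trace(a b^2 a b a b) = trace(b) trace(a b a b a b) - trace(a b a b a)   [square of b] = y*z^3 - x*z^2 - 2*y*z + x
trace(a b a^2) = trace(a) trace(b a^2) - trace(b a)   [square of a] = x^2*z - x*y - z
trace(a b^2 a b a) = trace(b) trace(a b a^2 b) - trace(a b a^2)   [square of b] = x*y*z^2 - x^2*z - y^2*z + z
trace(b^2 a b a b^2 a) = trace(b) trace(a b^2 a b a b) - trace(a b^2 a b a)   [square of b] = y^2*z^3 - 2*x*y*z^2 + x^2*z - y^2*z + x*y - z
trace(a^-1 b^2 a b a b^2) = trace(b^2 a b a b^2) trace(a) - trace(b^2 a b a b^2 a)   [inverse elimination on a] = x*y^3*z^2 - x^2*y^2*z - y^2*z^3 - x*y^3 + y^2*z + 2*x*y + z
trace(b^2 a b a b^2 a^-2) = trace(a^-1 b^2 a b a b^2) trace(a) - trace(a^-1 b^2 a b a b^2 a)   [inverse elimination on a] = x^2*y^3*z^2 - x^3*y^2*z - x*y^2*z^3 - x^2*y^3 - y^3*z^2 + 2*x*y^2*z + 2*x^2*y + y^3 + 2*y*z^2 - 3*y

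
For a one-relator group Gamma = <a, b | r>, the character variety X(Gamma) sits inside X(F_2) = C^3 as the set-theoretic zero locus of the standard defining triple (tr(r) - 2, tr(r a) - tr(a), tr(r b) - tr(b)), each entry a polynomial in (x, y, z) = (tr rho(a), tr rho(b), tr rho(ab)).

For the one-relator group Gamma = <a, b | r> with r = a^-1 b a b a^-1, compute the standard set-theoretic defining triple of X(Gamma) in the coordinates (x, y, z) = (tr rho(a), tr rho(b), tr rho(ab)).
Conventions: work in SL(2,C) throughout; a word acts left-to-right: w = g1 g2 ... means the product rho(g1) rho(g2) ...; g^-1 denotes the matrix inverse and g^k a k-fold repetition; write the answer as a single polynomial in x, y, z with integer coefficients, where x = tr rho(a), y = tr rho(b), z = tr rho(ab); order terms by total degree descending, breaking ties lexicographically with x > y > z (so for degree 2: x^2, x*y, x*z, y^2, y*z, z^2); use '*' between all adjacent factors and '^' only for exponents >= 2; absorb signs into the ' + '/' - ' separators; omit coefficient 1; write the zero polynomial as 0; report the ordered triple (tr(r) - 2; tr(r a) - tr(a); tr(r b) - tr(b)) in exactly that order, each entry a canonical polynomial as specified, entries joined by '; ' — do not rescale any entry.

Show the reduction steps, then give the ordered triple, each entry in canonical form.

tr(b a b) = tr(b) * tr(a b) - tr(a)  (reduce the b square) = y*z - x
tr(b a b a) = tr(a b) * tr(a b) - tr(1)  (split on a) = z^2 - 2
so tr(b a b a^-1) = tr(b a b) * tr(a) - tr(b a b a)  (eliminate a^-1) = x*y*z - x^2 - z^2 + 2
tr(a^-1 b a b a^-1) = tr(b a b a^-1) * tr(a) - tr(b a b)  (eliminate a^-1) = x^2*y*z - x^3 - x*z^2 - y*z + 3*x
reduce: tr(b^2 a b) = tr(b) * tr(b a b) - tr(b a) = y^2*z - x*y - z
tr(a b a) = tr(a) * tr(b a) - tr(b) = x*z - y
so tr(b^2 a b a) = tr(b) * tr(a b a b) - tr(a b a) = y*z^2 - x*z - y
tr(b a b a^-1 b) = tr(b^2 a b) * tr(a) - tr(b^2 a b a) = x*y^2*z - x^2*y - y*z^2 + y
reduce: tr(b a b a b a) = tr(a b a b) * tr(a b) - tr(b a) = z^3 - 3*z
tr(b a b a^-1 b a) = tr(b a b a b) * tr(a) - tr(b a b a b a) = x*y*z^2 - x^2*z - z^3 - x*y + 3*z
tr(a^-1 b a b a^-1 b) = tr(b a b a^-1 b) * tr(a) - tr(b a b a^-1 b a) = x^2*y^2*z - x^3*y - 2*x*y*z^2 + x^2*z + z^3 + 2*x*y - 3*z
assemble the triple (tr(r) - 2; tr(r a) - x; tr(r b) - y)

x^2*y*z - x^3 - x*z^2 - y*z + 3*x - 2; x*y*z - x^2 - z^2 - x + 2; x^2*y^2*z - x^3*y - 2*x*y*z^2 + x^2*z + z^3 + 2*x*y - y - 3*z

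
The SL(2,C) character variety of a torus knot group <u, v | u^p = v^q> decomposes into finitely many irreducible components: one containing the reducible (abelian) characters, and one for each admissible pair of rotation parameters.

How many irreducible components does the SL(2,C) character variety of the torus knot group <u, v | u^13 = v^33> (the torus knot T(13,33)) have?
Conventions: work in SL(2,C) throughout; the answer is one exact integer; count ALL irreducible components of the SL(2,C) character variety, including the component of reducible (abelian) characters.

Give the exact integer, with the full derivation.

For T(13,33): irreducibility forces the central element u^13 = v^33 to one of +I, -I.
So on each irreducible component the traces are pinned: tr(u) = 2*cos(pi*alpha/13) with 1 <= alpha <= 12, tr(v) = 2*cos(pi*beta/33) with 1 <= beta <= 32.
Consistency of u^13 = (-1)^alpha I with v^33 = (-1)^beta I forces alpha = beta (mod 2).
Enumerate parity-matched pairs: 6*16 odd-odd plus 6*16 even-even gives 192.
That is 192 components of irreducible characters, and with the reducible (abelian) component the total is 193.

193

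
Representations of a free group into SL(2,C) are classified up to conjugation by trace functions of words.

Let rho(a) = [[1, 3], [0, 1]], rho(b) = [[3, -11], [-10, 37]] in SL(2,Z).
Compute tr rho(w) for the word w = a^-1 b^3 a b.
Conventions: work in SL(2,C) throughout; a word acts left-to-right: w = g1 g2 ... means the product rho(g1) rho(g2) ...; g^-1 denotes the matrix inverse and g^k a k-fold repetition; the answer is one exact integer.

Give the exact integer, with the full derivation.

1114502

rho(a^-1) = [[1, -3], [0, 1]]
... * rho(b) = [[3, -11], [-10, 37]]  ->  [[33, -122], [-10, 37]]
... * rho(b) = [[3, -11], [-10, 37]]  ->  [[1319, -4877], [-400, 1479]]
... * rho(b) = [[3, -11], [-10, 37]]  ->  [[52727, -194958], [-15990, 59123]]
... * rho(a) = [[1, 3], [0, 1]]  ->  [[52727, -36777], [-15990, 11153]]
... * rho(b) = [[3, -11], [-10, 37]]  ->  [[525951, -1940746], [-159500, 588551]]
tr = 525951 + 588551 = 1114502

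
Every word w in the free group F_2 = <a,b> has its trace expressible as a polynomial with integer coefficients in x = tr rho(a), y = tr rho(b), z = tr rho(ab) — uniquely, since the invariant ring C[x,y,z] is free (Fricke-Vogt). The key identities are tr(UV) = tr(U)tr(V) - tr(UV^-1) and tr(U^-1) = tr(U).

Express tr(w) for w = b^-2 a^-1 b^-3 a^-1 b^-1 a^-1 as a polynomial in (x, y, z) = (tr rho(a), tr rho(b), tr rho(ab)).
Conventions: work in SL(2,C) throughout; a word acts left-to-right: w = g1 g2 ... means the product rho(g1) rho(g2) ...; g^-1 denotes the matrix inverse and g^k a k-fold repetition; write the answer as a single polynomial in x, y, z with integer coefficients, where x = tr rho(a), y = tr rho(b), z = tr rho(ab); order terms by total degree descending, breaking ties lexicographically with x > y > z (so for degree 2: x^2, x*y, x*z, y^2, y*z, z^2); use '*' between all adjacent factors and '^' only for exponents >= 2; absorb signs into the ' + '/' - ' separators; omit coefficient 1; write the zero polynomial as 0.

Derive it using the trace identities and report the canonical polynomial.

y^3*z^3 - 2*x*y^2*z^2 + x^2*y*z - y^3*z - y*z^3 + x*y^2 + x*z^2 + y*z - x

tr(a^-1) = tr(a) = x
and tr(a^-1 b) = tr(b) tr(a) - tr(b a) = x*y - z
and tr(a^-1 b^-1) = tr(a^-1) tr(b) - tr(a^-1 b) = z
and tr(a^-1 b^-1 a^-1) = tr(a^-1 b^-1) tr(a) - tr(a^-1 b^-1 a) = x*z - y
tr(a^-1 b a^-1) = tr(b a^-1) tr(a) - tr(b) = x^2*y - x*z - y
tr(b^2) = tr(b) tr(b) - tr(1) = y^2 - 2
and tr(b^2 a) = tr(b) tr(a b) - tr(a) = y*z - x
tr(b a^-1 b) = tr(b^2) tr(a) - tr(b^2 a) = x*y^2 - y*z - x
next, tr(b a b a) = tr(b a) tr(b a) - tr(1) = z^2 - 2
next, tr(b a^-1 b a) = tr(b a b) tr(a) - tr(b a b a) = x*y*z - x^2 - z^2 + 2
and tr(a^-1 b a^-1 b) = tr(b a^-1 b) tr(a) - tr(b a^-1 b a) = x^2*y^2 - 2*x*y*z + z^2 - 2
and tr(a^-1 b^-1 a^-1 b) = tr(a^-1 b a^-1) tr(b) - tr(a^-1 b a^-1 b) = x*y*z - y^2 - z^2 + 2
tr(a^-1 b^-1 a^-1 b^-1) = tr(a^-1 b^-1 a^-1) tr(b) - tr(a^-1 b^-1 a^-1 b) = z^2 - 2
next, tr(b^-1 a^-1 b^-2 a^-1) = tr(a^-1 b^-1 a^-1 b^-1) tr(b) - tr(a^-1 b^-1 a^-1) = y*z^2 - x*z - y
and tr(b^-3) = tr(b^-2) tr(b) - tr(b^-1) = y^3 - 3*y
next, tr(b^-3 a) = tr(b^-2 a) tr(b) - tr(b^-2 a b) = x*y^3 - y^2*z - 2*x*y + z
tr(b^-1 a^-1 b^-2) = tr(b^-3) tr(a) - tr(b^-3 a) = y^2*z - x*y - z
tr(b^-1 a^-1 b^-2 a^-2) = tr(b^-1 a^-1 b^-2 a^-1) tr(a) - tr(b^-1 a^-1 b^-2) = x*y*z^2 - x^2*z - y^2*z + z
tr(a^-3 b^-1) = tr(a^-1 b^-1 a^-1) tr(a) - tr(a^-1 b^-1) = x^2*z - x*y - z
next, tr(a^-2) = tr(a^-1) tr(a) - tr(1) = x^2 - 2
and tr(a^-3) = tr(a^-2) tr(a) - tr(a^-1) = x^3 - 3*x
tr(a^-1 b^-2 a^-2) = tr(a^-3 b^-1) tr(b) - tr(a^-3) = x^2*y*z - x^3 - x*y^2 - y*z + 3*x
tr(a^-1 b^-2 a^-1 b^-2 a^-1) = tr(b^-1 a^-1 b^-2 a^-2) tr(b) - tr(b^-1 a^-1 b^-2 a^-2 b) = x*y^2*z^2 - 2*x^2*y*z - y^3*z + x^3 + x*y^2 + 2*y*z - 3*x
and tr(a^-1 b^-1 a b) = tr(a b a^-1) tr(b) - tr(a b a^-1 b) = -x*y*z + x^2 + y^2 + z^2 - 2
and tr(b a^-2 b^-1 a) = tr(a^-1 b^-1 a b) tr(a) - tr(a^-1 b^-1 a b a) = -x^2*y*z + x^3 + x*y^2 + x*z^2 - 3*x
tr(a^-1 b^-1 a^-1 b a^-1) = tr(b a^-2 b^-1) tr(a) - tr(b a^-2 b^-1 a) = x^2*y*z - x*y^2 - x*z^2 + x
tr(a b^2 a) = tr(b) tr(a^2 b) - tr(a^2) = x*y*z - x^2 - y^2 + 2
and tr(b^2 a b^-1 a) = tr(a b^2 a) tr(b) - tr(a b^2 a b) = x*y^2*z - x^2*y - y^3 - y*z^2 + x*z + 3*y
next, tr(b^-1 a^-1 b^2 a) = tr(b^2 a b^-1) tr(a) - tr(b^2 a b^-1 a) = -x*y^2*z + x^2*y + y^3 + y*z^2 - 3*y
tr(b a^-1 b^-1 a^-1 b) = tr(b^-1 a^-1 b^2) tr(a) - tr(b^-1 a^-1 b^2 a) = x*y^2*z - y^3 - y*z^2 - x*z + 3*y
next, tr(a b a b a) = tr(a) tr(b a b a) - tr(b a b) = x*z^2 - y*z - x
tr(a b a b a b) = tr(a b) tr(a b a b) - tr(a^-1 b^-1) = z^3 - 3*z
next, tr(b a b a b^-1 a) = tr(a b a b a) tr(b) - tr(a b a b a b) = x*y*z^2 - y^2*z - z^3 - x*y + 3*z
tr(b^-1 a^-1 b a b a) = tr(b a b a b^-1) tr(a) - tr(b a b a b^-1 a) = -x*y*z^2 + x^2*z + y^2*z + z^3 - 3*z
and tr(b a^-1 b^-1 a^-1 b a) = tr(b^-1 a^-1 b a b) tr(a) - tr(b^-1 a^-1 b a b a) = x*y*z^2 - x^2*z - y^2*z - z^3 + x*y + 3*z
tr(a^-1 b^-1 a^-1 b a^-1 b) = tr(b a^-1 b^-1 a^-1 b) tr(a) - tr(b a^-1 b^-1 a^-1 b a) = x^2*y^2*z - x*y^3 - 2*x*y*z^2 + y^2*z + z^3 + 2*x*y - 3*z
next, tr(b^-1 a^-1 b^-1 a^-1 b a^-1) = tr(a^-1 b^-1 a^-1 b a^-1) tr(b) - tr(a^-1 b^-1 a^-1 b a^-1 b) = x*y*z^2 - y^2*z - z^3 - x*y + 3*z
tr(b^-1 a^-1 b a^-1 b^-2 a^-1) = tr(b^-1 a^-1 b^-1 a^-1 b a^-1) tr(b) - tr(b^-1 a^-1 b^-1 a^-1 b a^-1 b) = x*y^2*z^2 - x^2*y*z - y^3*z - y*z^3 + x*z^2 + 3*y*z - x
next, tr(a^-1 b a^-1 b^-2 a^-1) = tr(b a^-1 b^-2 a^-1) tr(a) - tr(b a^-1 b^-2) = x^2*y^2*z - x^3*y - x*y^3 - x*y*z^2 + x^2*z + 3*x*y - z
tr(a^-1 b^-2 a^-1 b^-2 a^-1 b) = tr(b^-1 a^-1 b a^-1 b^-2 a^-1) tr(b) - tr(b^-1 a^-1 b a^-1 b^-2 a^-1 b) = x*y^3*z^2 - 2*x^2*y^2*z - y^4*z - y^2*z^3 + x^3*y + x*y^3 + 2*x*y*z^2 - x^2*z + 3*y^2*z - 4*x*y + z
next, tr(b^-2 a^-1 b^-1 a^-1 b^-2 a^-1) = tr(a^-1 b^-2 a^-1 b^-2 a^-1) tr(b) - tr(a^-1 b^-2 a^-1 b^-2 a^-1 b) = y^2*z^3 - 2*x*y*z^2 + x^2*z - y^2*z + x*y - z
tr(b^-1 a^-1 b^-1 a^-1 b^-2 a^-1) = tr(a^-1 b^-1 a^-1 b^-1 a^-1 b^-1) tr(b) - tr(a^-1 b^-1 a^-1 b^-1 a^-1) = y*z^3 - x*z^2 - 2*y*z + x
next, tr(b^-2 a^-1 b^-3 a^-1 b^-1 a^-1) = tr(b^-2 a^-1 b^-1 a^-1 b^-2 a^-1) tr(b) - tr(b^-2 a^-1 b^-1 a^-1 b^-2 a^-1 b) = y^3*z^3 - 2*x*y^2*z^2 + x^2*y*z - y^3*z - y*z^3 + x*y^2 + x*z^2 + y*z - x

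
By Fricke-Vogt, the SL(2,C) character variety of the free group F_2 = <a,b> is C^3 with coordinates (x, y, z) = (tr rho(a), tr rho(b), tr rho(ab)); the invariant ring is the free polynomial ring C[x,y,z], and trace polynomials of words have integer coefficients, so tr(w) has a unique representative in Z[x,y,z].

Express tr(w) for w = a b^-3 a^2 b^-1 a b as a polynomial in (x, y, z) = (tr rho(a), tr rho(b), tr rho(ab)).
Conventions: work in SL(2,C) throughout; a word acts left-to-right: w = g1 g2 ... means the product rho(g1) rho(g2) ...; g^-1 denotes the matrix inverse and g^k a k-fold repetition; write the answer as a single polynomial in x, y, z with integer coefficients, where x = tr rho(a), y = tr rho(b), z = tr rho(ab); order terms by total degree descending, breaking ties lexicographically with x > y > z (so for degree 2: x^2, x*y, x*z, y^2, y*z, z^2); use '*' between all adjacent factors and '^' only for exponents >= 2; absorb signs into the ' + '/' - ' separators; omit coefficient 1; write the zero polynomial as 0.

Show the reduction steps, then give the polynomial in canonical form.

tr(b a^2) = tr(a) * tr(b a) - tr(b) = x*z - y
apply: tr(a^2 b a) = tr(a) * tr(b a^2) - tr(b a) = x^2*z - x*y - z
use: tr(a^3 b a) = tr(a) * tr(a^2 b a) - tr(a^2 b) = x^3*z - x^2*y - 2*x*z + y
use: tr(b a b a) = tr(a b) * tr(a b) - tr(1) = z^2 - 2
tr(b a b) = tr(b) * tr(a b) - tr(a) = y*z - x
apply: tr(a b a b a) = tr(a) * tr(b a b a) - tr(b a b) = x*z^2 - y*z - x
tr(a^3 b a b) = tr(a) * tr(a b a b a) - tr(a b a b) = x^2*z^2 - x*y*z - x^2 - z^2 + 2
use: tr(a^3 b a b^-1) = tr(a^3 b a) * tr(b) - tr(a^3 b a b) = x^3*y*z - x^2*y^2 - x^2*z^2 - x*y*z + x^2 + y^2 + z^2 - 2
tr(a b a b^-2 a^2) = tr(a^3 b a b^-1) * tr(b) - tr(a^3 b a) = x^3*y^2*z - x^2*y^3 - x^2*y*z^2 - x^3*z - x*y^2*z + 2*x^2*y + y^3 + y*z^2 + 2*x*z - 3*y
tr(b a b a b a) = tr(a b) * tr(a b a b) - tr(a^-1 b^-1) = z^3 - 3*z
tr(b a b a b) = tr(b) * tr(a b a b) - tr(a b a) = y*z^2 - x*z - y
apply: tr(a^2 b a b a b) = tr(a) * tr(b a b a b a) - tr(b a b a b) = x*z^3 - y*z^2 - 2*x*z + y
tr(b^-1 a^2 b a b a) = tr(a^2 b a b a) * tr(b) - tr(a^2 b a b a b) = x^2*y*z^2 - x*y^2*z - x*z^3 - x^2*y + 2*x*z + y
tr(a b a b^-2 a^2 b) = tr(b^-1 a^2 b a b a) * tr(b) - tr(b^-1 a^2 b a b a b) = x^2*y^2*z^2 - x*y^3*z - x*y*z^3 - x^2*y^2 - x^2*z^2 + 3*x*y*z + x^2 + y^2 + z^2 - 2
tr(a^2 b^-1 a b a b^-2) = tr(a b a b^-2 a^2) * tr(b) - tr(a b a b^-2 a^2 b) = x^3*y^3*z - x^2*y^4 - 2*x^2*y^2*z^2 - x^3*y*z + x*y*z^3 + 3*x^2*y^2 + x^2*z^2 + y^4 + y^2*z^2 - x*y*z - x^2 - 4*y^2 - z^2 + 2
use: tr(a^2 b^-1 a b a) = tr(a b a^3) * tr(b) - tr(a b a^3 b) = x^3*y*z - x^2*y^2 - x^2*z^2 - x*y*z + x^2 + y^2 + z^2 - 2
use: tr(a^2 b^-1 a b a b) = tr(a b a b a^2) * tr(b) - tr(a b a b a^2 b) = x^2*y*z^2 - x*y^2*z - x*z^3 - x^2*y + 2*x*z + y
tr(a^2 b^-1 a b a b^-1) = tr(a^2 b^-1 a b a) * tr(b) - tr(a^2 b^-1 a b a b) = x^3*y^2*z - x^2*y^3 - 2*x^2*y*z^2 + x*z^3 + 2*x^2*y + y^3 + y*z^2 - 2*x*z - 3*y
use: tr(a b^-3 a^2 b^-1 a b) = tr(a^2 b^-1 a b a b^-2) * tr(b) - tr(a^2 b^-1 a b a b^-1) = x^3*y^4*z - x^2*y^5 - 2*x^2*y^3*z^2 - 2*x^3*y^2*z + x*y^2*z^3 + 4*x^2*y^3 + 3*x^2*y*z^2 + y^5 + y^3*z^2 - x*y^2*z - x*z^3 - 3*x^2*y - 5*y^3 - 2*y*z^2 + 2*x*z + 5*y

x^3*y^4*z - x^2*y^5 - 2*x^2*y^3*z^2 - 2*x^3*y^2*z + x*y^2*z^3 + 4*x^2*y^3 + 3*x^2*y*z^2 + y^5 + y^3*z^2 - x*y^2*z - x*z^3 - 3*x^2*y - 5*y^3 - 2*y*z^2 + 2*x*z + 5*y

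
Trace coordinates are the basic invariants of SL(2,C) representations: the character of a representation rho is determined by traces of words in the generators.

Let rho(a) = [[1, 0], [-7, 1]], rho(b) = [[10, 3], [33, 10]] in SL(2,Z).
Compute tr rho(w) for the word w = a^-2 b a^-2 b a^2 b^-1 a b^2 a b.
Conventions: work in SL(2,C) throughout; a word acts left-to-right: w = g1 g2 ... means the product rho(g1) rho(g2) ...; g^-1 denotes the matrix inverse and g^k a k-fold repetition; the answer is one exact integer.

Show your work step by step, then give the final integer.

72383618

rho(a^-1) = [[1, 0], [7, 1]]
... * rho(a^-1) = [[1, 0], [7, 1]]  ->  [[1, 0], [14, 1]]
... * rho(b) = [[10, 3], [33, 10]]  ->  [[10, 3], [173, 52]]
... * rho(a^-1) = [[1, 0], [7, 1]]  ->  [[31, 3], [537, 52]]
... * rho(a^-1) = [[1, 0], [7, 1]]  ->  [[52, 3], [901, 52]]
... * rho(b) = [[10, 3], [33, 10]]  ->  [[619, 186], [10726, 3223]]
... * rho(a) = [[1, 0], [-7, 1]]  ->  [[-683, 186], [-11835, 3223]]
... * rho(a) = [[1, 0], [-7, 1]]  ->  [[-1985, 186], [-34396, 3223]]
... * rho(b^-1) = [[10, -3], [-33, 10]]  ->  [[-25988, 7815], [-450319, 135418]]
... * rho(a) = [[1, 0], [-7, 1]]  ->  [[-80693, 7815], [-1398245, 135418]]
... * rho(b) = [[10, 3], [33, 10]]  ->  [[-549035, -163929], [-9513656, -2840555]]
... * rho(b) = [[10, 3], [33, 10]]  ->  [[-10900007, -3286395], [-188874875, -56946518]]
... * rho(a) = [[1, 0], [-7, 1]]  ->  [[12104758, -3286395], [209750751, -56946518]]
... * rho(b) = [[10, 3], [33, 10]]  ->  [[12596545, 3450324], [218272416, 59787073]]
tr = 12596545 + 59787073 = 72383618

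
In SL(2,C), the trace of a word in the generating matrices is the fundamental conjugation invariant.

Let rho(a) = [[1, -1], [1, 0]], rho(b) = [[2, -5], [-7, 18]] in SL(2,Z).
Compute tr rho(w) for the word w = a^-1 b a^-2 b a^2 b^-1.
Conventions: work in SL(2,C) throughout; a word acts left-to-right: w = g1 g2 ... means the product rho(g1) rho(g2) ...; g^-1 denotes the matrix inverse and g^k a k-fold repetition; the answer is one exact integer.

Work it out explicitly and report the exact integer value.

rho(a^-1) = [[0, 1], [-1, 1]]
... * rho(b) = [[2, -5], [-7, 18]]  ->  [[-7, 18], [-9, 23]]
... * rho(a^-1) = [[0, 1], [-1, 1]]  ->  [[-18, 11], [-23, 14]]
... * rho(a^-1) = [[0, 1], [-1, 1]]  ->  [[-11, -7], [-14, -9]]
... * rho(b) = [[2, -5], [-7, 18]]  ->  [[27, -71], [35, -92]]
... * rho(a) = [[1, -1], [1, 0]]  ->  [[-44, -27], [-57, -35]]
... * rho(a) = [[1, -1], [1, 0]]  ->  [[-71, 44], [-92, 57]]
... * rho(b^-1) = [[18, 5], [7, 2]]  ->  [[-970, -267], [-1257, -346]]
tr = -970 + -346 = -1316

-1316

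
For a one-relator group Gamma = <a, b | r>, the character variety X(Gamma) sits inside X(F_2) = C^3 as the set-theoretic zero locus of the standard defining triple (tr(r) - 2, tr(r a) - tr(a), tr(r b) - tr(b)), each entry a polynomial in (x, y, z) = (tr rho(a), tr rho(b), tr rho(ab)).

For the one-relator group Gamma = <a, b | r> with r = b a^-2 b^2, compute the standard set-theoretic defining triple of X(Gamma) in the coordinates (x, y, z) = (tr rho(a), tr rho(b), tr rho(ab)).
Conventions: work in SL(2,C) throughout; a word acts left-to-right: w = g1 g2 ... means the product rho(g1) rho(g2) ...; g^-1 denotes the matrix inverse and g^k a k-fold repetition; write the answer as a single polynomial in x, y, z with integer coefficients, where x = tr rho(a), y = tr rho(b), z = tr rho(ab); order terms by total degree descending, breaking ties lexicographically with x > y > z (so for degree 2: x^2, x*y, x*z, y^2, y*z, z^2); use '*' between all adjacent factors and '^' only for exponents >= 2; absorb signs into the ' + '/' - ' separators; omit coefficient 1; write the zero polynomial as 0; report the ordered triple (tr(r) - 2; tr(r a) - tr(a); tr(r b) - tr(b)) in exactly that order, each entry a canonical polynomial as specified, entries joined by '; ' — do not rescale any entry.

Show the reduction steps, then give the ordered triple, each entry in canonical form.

x^2*y^3 - x*y^2*z - 2*x^2*y - y^3 + x*z + 3*y - 2; x^2*y^2*z - x^3*y - x*y*z^2 - y^2*z + 2*x*y - x + z; x^2*y^4 - x*y^3*z - 3*x^2*y^2 - y^4 + 2*x*y*z + x^2 + 4*y^2 - y - 2

tr(b^2) = tr(b) * tr(b) - tr(1)  (reduce the b square) = y^2 - 2
tr(b^3) = tr(b) * tr(b^2) - tr(b)  (reduce the b square) = y^3 - 3*y
tr(a b^2) = tr(b) * tr(a b) - tr(a)  (reduce the b square) = y*z - x
tr(b^3 a) = tr(b) * tr(a b^2) - tr(a b)  (reduce the b square) = y^2*z - x*y - z
tr(a^-1 b^3) = tr(b^3) * tr(a) - tr(b^3 a)  (eliminate a^-1) = x*y^3 - y^2*z - 2*x*y + z
tr(b a^-2 b^2) = tr(a^-1 b^3) * tr(a) - tr(a^-1 b^3 a)  (eliminate a^-1) = x^2*y^3 - x*y^2*z - 2*x^2*y - y^3 + x*z + 3*y
tr(a b a b) = tr(a b) * tr(a b) - tr(1)  (split on a) = z^2 - 2
tr(a b a) = tr(a) * tr(b a) - tr(b)  (reduce the a square) = x*z - y
tr(b^2 a b a) = tr(b) * tr(a b a b) - tr(a b a)  (reduce the b square) = y*z^2 - x*z - y
tr(b^2 a b a^-1) = tr(b^2 a b) * tr(a) - tr(b^2 a b a)  (eliminate a^-1) = x*y^2*z - x^2*y - y*z^2 + y
tr(b a^-2 b^2 a) = tr(b^2 a b a^-1) * tr(a) - tr(b^2 a b)  (eliminate a^-1) = x^2*y^2*z - x^3*y - x*y*z^2 - y^2*z + 2*x*y + z
tr(b^4) = tr(b) * tr(b^3) - tr(b^2) = y^4 - 4*y^2 + 2
tr(b^4 a) = tr(b) * tr(b^2 a b) - tr(b^2 a) = y^3*z - x*y^2 - 2*y*z + x
tr(a^-1 b^4) = tr(b^4) * tr(a) - tr(b^4 a) = x*y^4 - y^3*z - 3*x*y^2 + 2*y*z + x
tr(b a^-2 b^3) = tr(a^-1 b^4) * tr(a) - tr(a^-1 b^4 a) = x^2*y^4 - x*y^3*z - 3*x^2*y^2 - y^4 + 2*x*y*z + x^2 + 4*y^2 - 2
assemble the triple (tr(r) - 2; tr(r a) - x; tr(r b) - y)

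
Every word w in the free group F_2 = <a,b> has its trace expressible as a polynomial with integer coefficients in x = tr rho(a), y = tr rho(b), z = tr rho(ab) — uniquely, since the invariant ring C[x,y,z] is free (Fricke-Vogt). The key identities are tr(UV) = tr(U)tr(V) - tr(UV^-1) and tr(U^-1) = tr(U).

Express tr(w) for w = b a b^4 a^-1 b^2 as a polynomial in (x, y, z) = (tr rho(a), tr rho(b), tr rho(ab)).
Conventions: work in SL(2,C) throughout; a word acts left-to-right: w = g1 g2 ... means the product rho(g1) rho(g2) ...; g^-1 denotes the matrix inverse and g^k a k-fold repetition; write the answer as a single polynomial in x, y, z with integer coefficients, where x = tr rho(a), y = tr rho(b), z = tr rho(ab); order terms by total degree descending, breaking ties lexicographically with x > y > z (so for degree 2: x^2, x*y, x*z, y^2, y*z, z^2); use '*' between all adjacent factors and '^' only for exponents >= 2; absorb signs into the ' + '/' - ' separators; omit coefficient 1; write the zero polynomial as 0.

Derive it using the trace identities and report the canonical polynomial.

x*y^6*z - x^2*y^5 - y^5*z^2 - 3*x*y^4*z + 3*x^2*y^3 + 3*y^3*z^2 + 2*x*y^2*z - 2*x^2*y - 2*y*z^2 + y

and trace(a b^2) = trace(b) * trace(a b) - trace(a)   [square of b] = y*z - x
and trace(b a b^2) = trace(b) * trace(a b^2) - trace(a b)   [square of b] = y^2*z - x*y - z
next, trace(b^3 a b) = trace(b) * trace(b a b^2) - trace(b a b)   [square of b] = y^3*z - x*y^2 - 2*y*z + x
trace(b^2 a b^3) = trace(b) * trace(b^3 a b) - trace(b^3 a)   [square of b] = y^4*z - x*y^3 - 3*y^2*z + 2*x*y + z
next, trace(b^2 a b^4) = trace(b) * trace(b^2 a b^3) - trace(b^2 a b^2)   [square of b] = y^5*z - x*y^4 - 4*y^3*z + 3*x*y^2 + 3*y*z - x
and trace(b^3 a b^4) = trace(b) * trace(b^2 a b^4) - trace(b^2 a b^3)   [square of b] = y^6*z - x*y^5 - 5*y^4*z + 4*x*y^3 + 6*y^2*z - 3*x*y - z
next, trace(a b a b) = trace(b a) * trace(b a) - trace(1)   [split at a repeated b] = z^2 - 2
and trace(a b a) = trace(a) * trace(b a) - trace(b)   [square of a] = x*z - y
trace(a b^2 a b) = trace(b) * trace(a b a b) - trace(a b a)   [square of b] = y*z^2 - x*z - y
trace(a^2) = trace(a) * trace(a) - trace(1)   [square of a] = x^2 - 2
and trace(a b^2 a) = trace(b) * trace(a^2 b) - trace(a^2)   [square of b] = x*y*z - x^2 - y^2 + 2
trace(b a b^2 a b) = trace(b) * trace(a b^2 a b) - trace(a b^2 a)   [square of b] = y^2*z^2 - 2*x*y*z + x^2 - 2
trace(b a b^3 a b) = trace(b) * trace(b a b^2 a b) - trace(b a b^2 a)   [square of b] = y^3*z^2 - 2*x*y^2*z + x^2*y - y*z^2 + x*z - y
trace(b a b^3 a) = trace(b) * trace(a b a b^2) - trace(a b a b)   [square of b] = y^2*z^2 - x*y*z - y^2 - z^2 + 2
and trace(b a b^3 a b^2) = trace(b) * trace(b a b^3 a b) - trace(b a b^3 a)   [square of b] = y^4*z^2 - 2*x*y^3*z + x^2*y^2 - 2*y^2*z^2 + 2*x*y*z + z^2 - 2
trace(b^3 a b^4 a) = trace(b) * trace(b a b^3 a b^2) - trace(b a b^3 a b)   [square of b] = y^5*z^2 - 2*x*y^4*z + x^2*y^3 - 3*y^3*z^2 + 4*x*y^2*z - x^2*y + 2*y*z^2 - x*z - y
trace(b a b^4 a^-1 b^2) = trace(b^3 a b^4) * trace(a) - trace(b^3 a b^4 a)   [inverse elimination on a] = x*y^6*z - x^2*y^5 - y^5*z^2 - 3*x*y^4*z + 3*x^2*y^3 + 3*y^3*z^2 + 2*x*y^2*z - 2*x^2*y - 2*y*z^2 + y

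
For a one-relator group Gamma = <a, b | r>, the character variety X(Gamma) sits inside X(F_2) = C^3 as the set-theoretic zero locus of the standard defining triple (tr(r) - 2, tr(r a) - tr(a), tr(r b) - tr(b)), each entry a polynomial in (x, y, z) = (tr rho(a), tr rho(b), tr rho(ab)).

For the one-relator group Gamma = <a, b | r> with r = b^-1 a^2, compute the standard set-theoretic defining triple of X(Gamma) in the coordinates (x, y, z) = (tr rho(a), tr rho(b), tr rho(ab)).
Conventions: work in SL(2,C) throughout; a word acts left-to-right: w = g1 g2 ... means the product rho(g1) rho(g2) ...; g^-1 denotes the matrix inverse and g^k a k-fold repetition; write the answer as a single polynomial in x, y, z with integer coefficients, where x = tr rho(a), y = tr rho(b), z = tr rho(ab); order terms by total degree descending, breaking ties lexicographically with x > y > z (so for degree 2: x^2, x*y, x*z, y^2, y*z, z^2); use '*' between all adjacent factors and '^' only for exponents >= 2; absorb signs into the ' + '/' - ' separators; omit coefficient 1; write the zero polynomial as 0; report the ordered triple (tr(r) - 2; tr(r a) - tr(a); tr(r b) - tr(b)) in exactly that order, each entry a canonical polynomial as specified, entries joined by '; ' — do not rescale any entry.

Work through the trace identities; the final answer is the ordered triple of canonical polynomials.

trace(a^2) = trace(a) * trace(a) - trace(1)   [square of a] = x^2 - 2
trace(a^2 b) = trace(a) * trace(b a) - trace(b)   [square of a] = x*z - y
trace(b^-1 a^2) = trace(a^2) * trace(b) - trace(a^2 b)   [inverse elimination on b] = x^2*y - x*z - y
trace(a^3) = trace(a) * trace(a^2) - trace(a)   [square of a] = x^3 - 3*x
trace(a^3 b) = trace(a) * trace(b a^2) - trace(b a)   [square of a] = x^2*z - x*y - z
trace(b^-1 a^3) = trace(a^3) * trace(b) - trace(a^3 b)   [inverse elimination on b] = x^3*y - x^2*z - 2*x*y + z
assemble the triple (trace(r) - 2; trace(r a) - x; trace(r b) - y)

x^2*y - x*z - y - 2; x^3*y - x^2*z - 2*x*y - x + z; x^2 - y - 2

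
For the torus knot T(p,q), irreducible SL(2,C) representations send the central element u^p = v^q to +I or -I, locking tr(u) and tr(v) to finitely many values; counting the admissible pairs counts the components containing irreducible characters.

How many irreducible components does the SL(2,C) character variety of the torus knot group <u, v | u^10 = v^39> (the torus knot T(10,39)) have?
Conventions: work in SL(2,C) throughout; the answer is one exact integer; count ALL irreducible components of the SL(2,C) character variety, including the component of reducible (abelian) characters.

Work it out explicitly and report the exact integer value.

172

For T(10,39): irreducibility forces the central element u^10 = v^39 to one of +I, -I.
So on each irreducible component the traces are pinned: tr(u) = 2*cos(pi*alpha/10) with 1 <= alpha <= 9, tr(v) = 2*cos(pi*beta/39) with 1 <= beta <= 38.
Consistency of u^10 = (-1)^alpha I with v^39 = (-1)^beta I forces alpha = beta (mod 2).
count pairs: odd alpha (5 choices) x odd beta (19), plus even alpha (4) x even beta (19): 5*19 + 4*19 = 171.
components with irreducible characters: 171; plus the single component of reducible (abelian) characters: total 172.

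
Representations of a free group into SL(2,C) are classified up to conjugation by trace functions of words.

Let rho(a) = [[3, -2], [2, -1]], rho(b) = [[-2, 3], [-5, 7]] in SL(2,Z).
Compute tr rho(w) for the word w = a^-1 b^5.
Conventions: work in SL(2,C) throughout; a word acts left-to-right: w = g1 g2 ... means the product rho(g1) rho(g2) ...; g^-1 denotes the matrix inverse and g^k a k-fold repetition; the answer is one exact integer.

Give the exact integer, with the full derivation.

3627

rho(a^-1) = [[-1, 2], [-2, 3]]
... * rho(b) = [[-2, 3], [-5, 7]]  ->  [[-8, 11], [-11, 15]]
... * rho(b) = [[-2, 3], [-5, 7]]  ->  [[-39, 53], [-53, 72]]
... * rho(b) = [[-2, 3], [-5, 7]]  ->  [[-187, 254], [-254, 345]]
... * rho(b) = [[-2, 3], [-5, 7]]  ->  [[-896, 1217], [-1217, 1653]]
... * rho(b) = [[-2, 3], [-5, 7]]  ->  [[-4293, 5831], [-5831, 7920]]
tr = -4293 + 7920 = 3627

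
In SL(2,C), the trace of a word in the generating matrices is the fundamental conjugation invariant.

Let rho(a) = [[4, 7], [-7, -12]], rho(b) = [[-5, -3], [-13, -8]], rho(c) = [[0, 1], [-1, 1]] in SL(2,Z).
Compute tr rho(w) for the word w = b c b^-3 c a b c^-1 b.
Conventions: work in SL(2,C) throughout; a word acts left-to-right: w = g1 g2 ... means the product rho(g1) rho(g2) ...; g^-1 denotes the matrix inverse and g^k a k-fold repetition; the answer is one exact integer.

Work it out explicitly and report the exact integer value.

-21819850

rho(b) = [[-5, -3], [-13, -8]]
... * rho(c) = [[0, 1], [-1, 1]]  ->  [[3, -8], [8, -21]]
... * rho(b^-1) = [[-8, 3], [13, -5]]  ->  [[-128, 49], [-337, 129]]
... * rho(b^-1) = [[-8, 3], [13, -5]]  ->  [[1661, -629], [4373, -1656]]
... * rho(b^-1) = [[-8, 3], [13, -5]]  ->  [[-21465, 8128], [-56512, 21399]]
... * rho(c) = [[0, 1], [-1, 1]]  ->  [[-8128, -13337], [-21399, -35113]]
... * rho(a) = [[4, 7], [-7, -12]]  ->  [[60847, 103148], [160195, 271563]]
... * rho(b) = [[-5, -3], [-13, -8]]  ->  [[-1645159, -1007725], [-4331294, -2653089]]
... * rho(c^-1) = [[1, -1], [1, 0]]  ->  [[-2652884, 1645159], [-6984383, 4331294]]
... * rho(b) = [[-5, -3], [-13, -8]]  ->  [[-8122647, -5202620], [-21384907, -13697203]]
tr = -8122647 + -13697203 = -21819850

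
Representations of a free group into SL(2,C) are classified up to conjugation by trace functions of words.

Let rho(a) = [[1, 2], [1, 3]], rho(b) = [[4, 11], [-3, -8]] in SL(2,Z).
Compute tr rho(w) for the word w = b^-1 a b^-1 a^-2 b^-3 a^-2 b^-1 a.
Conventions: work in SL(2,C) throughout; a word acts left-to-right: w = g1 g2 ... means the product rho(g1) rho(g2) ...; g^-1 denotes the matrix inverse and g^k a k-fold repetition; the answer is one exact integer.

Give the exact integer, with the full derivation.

rho(b^-1) = [[-8, -11], [3, 4]]
... * rho(a) = [[1, 2], [1, 3]]  ->  [[-19, -49], [7, 18]]
... * rho(b^-1) = [[-8, -11], [3, 4]]  ->  [[5, 13], [-2, -5]]
... * rho(a^-1) = [[3, -2], [-1, 1]]  ->  [[2, 3], [-1, -1]]
... * rho(a^-1) = [[3, -2], [-1, 1]]  ->  [[3, -1], [-2, 1]]
... * rho(b^-1) = [[-8, -11], [3, 4]]  ->  [[-27, -37], [19, 26]]
... * rho(b^-1) = [[-8, -11], [3, 4]]  ->  [[105, 149], [-74, -105]]
... * rho(b^-1) = [[-8, -11], [3, 4]]  ->  [[-393, -559], [277, 394]]
... * rho(a^-1) = [[3, -2], [-1, 1]]  ->  [[-620, 227], [437, -160]]
... * rho(a^-1) = [[3, -2], [-1, 1]]  ->  [[-2087, 1467], [1471, -1034]]
... * rho(b^-1) = [[-8, -11], [3, 4]]  ->  [[21097, 28825], [-14870, -20317]]
... * rho(a) = [[1, 2], [1, 3]]  ->  [[49922, 128669], [-35187, -90691]]
tr = 49922 + -90691 = -40769

-40769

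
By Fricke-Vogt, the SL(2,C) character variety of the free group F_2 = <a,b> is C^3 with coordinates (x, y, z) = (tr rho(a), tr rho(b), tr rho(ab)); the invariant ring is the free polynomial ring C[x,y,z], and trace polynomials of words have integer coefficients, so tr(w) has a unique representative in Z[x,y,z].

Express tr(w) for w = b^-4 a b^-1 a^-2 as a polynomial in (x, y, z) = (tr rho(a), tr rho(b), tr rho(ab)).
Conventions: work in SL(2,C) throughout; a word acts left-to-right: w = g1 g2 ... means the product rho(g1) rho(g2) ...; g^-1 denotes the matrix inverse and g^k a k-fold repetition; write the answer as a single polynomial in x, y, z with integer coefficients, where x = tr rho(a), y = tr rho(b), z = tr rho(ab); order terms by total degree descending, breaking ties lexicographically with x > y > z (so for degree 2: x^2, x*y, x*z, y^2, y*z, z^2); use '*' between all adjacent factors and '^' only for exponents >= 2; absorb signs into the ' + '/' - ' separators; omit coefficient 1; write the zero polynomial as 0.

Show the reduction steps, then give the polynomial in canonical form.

tr(b^-1) = tr(b) = y
tr(b^-2) = tr(b^-1) * tr(b) - tr(1) = y^2 - 2
tr(b^-1 a) = tr(a) * tr(b) - tr(a b) = x*y - z
tr(a b a) = tr(a) * tr(b a) - tr(b) = x*z - y
tr(a b a b) = tr(a b) * tr(a b) - tr(1) = z^2 - 2
tr(a b a b^-1) = tr(a b a) * tr(b) - tr(a b a b) = x*y*z - y^2 - z^2 + 2
tr(b^-2 a b a) = tr(a b a b^-1) * tr(b) - tr(a b a) = x*y^2*z - y^3 - y*z^2 - x*z + 3*y
tr(a^-1 b^-2 a b) = tr(b^-2 a b) * tr(a) - tr(b^-2 a b a) = -x*y^2*z + x^2*y + y^3 + y*z^2 - 3*y
tr(a b^-1 a^-1 b^-2) = tr(a^-1 b^-2 a) * tr(b) - tr(a^-1 b^-2 a b) = x*y^2*z - x^2*y - y*z^2 + y
tr(b^-1 a b^-1) = tr(b^-1 a) * tr(b) - tr(b^-1 a b) = x*y^2 - y*z - x
tr(a^2) = tr(a) * tr(a) - tr(1) = x^2 - 2
tr(a b^-1 a) = tr(a^2) * tr(b) - tr(a^2 b) = x^2*y - x*z - y
tr(b^-1 a b^-1 a) = tr(a b^-1 a) * tr(b) - tr(a b^-1 a b) = x^2*y^2 - 2*x*y*z + z^2 - 2
tr(a b^-1 a^-1 b^-1) = tr(b^-1 a b^-1) * tr(a) - tr(b^-1 a b^-1 a) = x*y*z - x^2 - z^2 + 2
tr(b^-3 a b^-1 a^-1) = tr(a b^-1 a^-1 b^-2) * tr(b) - tr(a b^-1 a^-1 b^-1) = x*y^3*z - x^2*y^2 - y^2*z^2 - x*y*z + x^2 + y^2 + z^2 - 2
tr(b^-4 a b^-1 a^-1) = tr(b^-3 a b^-1 a^-1) * tr(b) - tr(b^-3 a b^-1 a^-1 b) = x*y^4*z - x^2*y^3 - y^3*z^2 - 2*x*y^2*z + 2*x^2*y + y^3 + 2*y*z^2 - 3*y
tr(b^-2 a b^-1) = tr(b^-1 a b^-1) * tr(b) - tr(b^-1 a) = x*y^3 - y^2*z - 2*x*y + z
tr(b^-3 a b^-1) = tr(b^-2 a b^-1) * tr(b) - tr(b^-2 a) = x*y^4 - y^3*z - 3*x*y^2 + 2*y*z + x
tr(b^-4 a b^-1) = tr(b^-3 a b^-1) * tr(b) - tr(b^-3 a) = x*y^5 - y^4*z - 4*x*y^3 + 3*y^2*z + 3*x*y - z
tr(b^-4 a b^-1 a^-2) = tr(b^-4 a b^-1 a^-1) * tr(a) - tr(b^-4 a b^-1) = x^2*y^4*z - x^3*y^3 - x*y^5 - x*y^3*z^2 - 2*x^2*y^2*z + y^4*z + 2*x^3*y + 5*x*y^3 + 2*x*y*z^2 - 3*y^2*z - 6*x*y + z

x^2*y^4*z - x^3*y^3 - x*y^5 - x*y^3*z^2 - 2*x^2*y^2*z + y^4*z + 2*x^3*y + 5*x*y^3 + 2*x*y*z^2 - 3*y^2*z - 6*x*y + z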